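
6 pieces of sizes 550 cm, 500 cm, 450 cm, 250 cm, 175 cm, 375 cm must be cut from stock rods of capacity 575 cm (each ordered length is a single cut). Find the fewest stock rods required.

Total = 550 + 500 + 450 + 375 + 250 + 175 = 2300 cm.
Lower bound: ⌈2300/575⌉ = 4 stock rods.
A packing using 5 stock rods:
  stock rod 1: 550 = 550
  stock rod 2: 500 = 500
  stock rod 3: 450 = 450
  stock rod 4: 375 + 175 = 550
  stock rod 5: 250 = 250
No arrangement into 4 stock rods stays within capacity, so 5 is optimal.

5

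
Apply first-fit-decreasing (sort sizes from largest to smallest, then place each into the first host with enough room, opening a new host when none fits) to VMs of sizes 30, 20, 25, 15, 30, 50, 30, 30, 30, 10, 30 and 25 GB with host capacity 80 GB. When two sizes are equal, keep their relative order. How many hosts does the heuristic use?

5

Sorted descending: 50, 30, 30, 30, 30, 30, 30, 25, 25, 20, 15, 10.
  50 → host 1 (new)  [load 50/80]
  30 → host 1  [load 80/80]
  30 → host 2 (new)  [load 30/80]
  30 → host 2  [load 60/80]
  30 → host 3 (new)  [load 30/80]
  30 → host 3  [load 60/80]
  30 → host 4 (new)  [load 30/80]
  25 → host 4  [load 55/80]
  25 → host 4  [load 80/80]
  20 → host 2  [load 80/80]
  15 → host 3  [load 75/80]
  10 → host 5 (new)  [load 10/80]
5 hosts opened.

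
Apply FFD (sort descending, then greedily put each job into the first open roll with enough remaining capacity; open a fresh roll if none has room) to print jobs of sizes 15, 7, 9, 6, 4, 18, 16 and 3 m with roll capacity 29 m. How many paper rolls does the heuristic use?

3

Sorted descending: 18, 16, 15, 9, 7, 6, 4, 3.
  18 → roll 1 (new)  [load 18/29]
  16 → roll 2 (new)  [load 16/29]
  15 → roll 3 (new)  [load 15/29]
  9 → roll 1  [load 27/29]
  7 → roll 2  [load 23/29]
  6 → roll 2  [load 29/29]
  4 → roll 3  [load 19/29]
  3 → roll 3  [load 22/29]
3 paper rolls opened.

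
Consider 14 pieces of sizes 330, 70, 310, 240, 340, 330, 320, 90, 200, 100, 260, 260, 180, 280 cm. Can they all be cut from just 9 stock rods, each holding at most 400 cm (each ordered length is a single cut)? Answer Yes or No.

No

Total = 3310 cm; ⌈3310/400⌉ = 9.
The bound of 9 does not rule out 9, but exhaustive search shows no assignment into 9 stock rods of capacity 400 cm exists — the minimum is 10.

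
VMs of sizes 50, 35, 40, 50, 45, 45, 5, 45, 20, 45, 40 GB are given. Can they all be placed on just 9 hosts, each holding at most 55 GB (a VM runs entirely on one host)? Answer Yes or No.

A valid assignment using 9 hosts:
  host 1: 50 + 5 = 55
  host 2: 50 = 50
  host 3: 45 = 45
  host 4: 45 = 45
  host 5: 45 = 45
  host 6: 45 = 45
  host 7: 40 = 40
  host 8: 40 = 40
  host 9: 35 + 20 = 55
Every load is within 55 GB, so 9 hosts suffice.

Yes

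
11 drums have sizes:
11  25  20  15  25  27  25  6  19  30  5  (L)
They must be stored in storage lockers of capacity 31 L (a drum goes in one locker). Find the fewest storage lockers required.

8

Total = 30 + 27 + 25 + 25 + 25 + 20 + 19 + 15 + 11 + 6 + 5 = 208 L.
Lower bound: ⌈208/31⌉ = 7 storage lockers.
A packing using 8 storage lockers:
  locker 1: 30 = 30
  locker 2: 27 = 27
  locker 3: 25 + 6 = 31
  locker 4: 25 + 5 = 30
  locker 5: 25 = 25
  locker 6: 20 + 11 = 31
  locker 7: 19 = 19
  locker 8: 15 = 15
No arrangement into 7 storage lockers stays within capacity, so 8 is optimal.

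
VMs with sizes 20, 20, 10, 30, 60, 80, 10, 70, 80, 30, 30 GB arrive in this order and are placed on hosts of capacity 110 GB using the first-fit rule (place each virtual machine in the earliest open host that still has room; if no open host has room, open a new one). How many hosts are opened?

5

  20 → host 1 (new)  [load 20/110]
  20 → host 1  [load 40/110]
  10 → host 1  [load 50/110]
  30 → host 1  [load 80/110]
  60 → host 2 (new)  [load 60/110]
  80 → host 3 (new)  [load 80/110]
  10 → host 1  [load 90/110]
  70 → host 4 (new)  [load 70/110]
  80 → host 5 (new)  [load 80/110]
  30 → host 2  [load 90/110]
  30 → host 3  [load 110/110]
5 hosts opened.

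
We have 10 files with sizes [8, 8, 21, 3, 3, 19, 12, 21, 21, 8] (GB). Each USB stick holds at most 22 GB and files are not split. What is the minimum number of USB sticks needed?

6

Total = 21 + 21 + 21 + 19 + 12 + 8 + 8 + 8 + 3 + 3 = 124 GB.
Lower bound: ⌈124/22⌉ = 6 USB sticks.
A packing using 6 USB sticks:
  USB stick 1: 21 = 21
  USB stick 2: 21 = 21
  USB stick 3: 21 = 21
  USB stick 4: 19 + 3 = 22
  USB stick 5: 12 + 8 = 20
  USB stick 6: 8 + 8 + 3 = 19
This matches the lower bound, so 6 is optimal.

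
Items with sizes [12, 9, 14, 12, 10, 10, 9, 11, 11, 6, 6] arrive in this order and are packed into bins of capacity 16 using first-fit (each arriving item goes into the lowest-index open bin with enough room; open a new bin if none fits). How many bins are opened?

9

  12 → bin 1 (new)  [load 12/16]
  9 → bin 2 (new)  [load 9/16]
  14 → bin 3 (new)  [load 14/16]
  12 → bin 4 (new)  [load 12/16]
  10 → bin 5 (new)  [load 10/16]
  10 → bin 6 (new)  [load 10/16]
  9 → bin 7 (new)  [load 9/16]
  11 → bin 8 (new)  [load 11/16]
  11 → bin 9 (new)  [load 11/16]
  6 → bin 2  [load 15/16]
  6 → bin 5  [load 16/16]
9 bins opened.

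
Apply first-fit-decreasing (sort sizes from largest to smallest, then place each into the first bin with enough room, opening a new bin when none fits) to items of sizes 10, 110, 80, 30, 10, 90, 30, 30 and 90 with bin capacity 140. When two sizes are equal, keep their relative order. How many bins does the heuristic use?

Sorted descending: 110, 90, 90, 80, 30, 30, 30, 10, 10.
  110 → bin 1 (new)  [load 110/140]
  90 → bin 2 (new)  [load 90/140]
  90 → bin 3 (new)  [load 90/140]
  80 → bin 4 (new)  [load 80/140]
  30 → bin 1  [load 140/140]
  30 → bin 2  [load 120/140]
  30 → bin 3  [load 120/140]
  10 → bin 2  [load 130/140]
  10 → bin 2  [load 140/140]
4 bins opened.

4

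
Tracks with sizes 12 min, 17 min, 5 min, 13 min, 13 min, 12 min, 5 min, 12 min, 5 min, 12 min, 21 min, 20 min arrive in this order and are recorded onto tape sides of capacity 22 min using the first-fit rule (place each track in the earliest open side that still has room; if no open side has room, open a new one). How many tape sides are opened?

9

  12 → side 1 (new)  [load 12/22]
  17 → side 2 (new)  [load 17/22]
  5 → side 1  [load 17/22]
  13 → side 3 (new)  [load 13/22]
  13 → side 4 (new)  [load 13/22]
  12 → side 5 (new)  [load 12/22]
  5 → side 1  [load 22/22]
  12 → side 6 (new)  [load 12/22]
  5 → side 2  [load 22/22]
  12 → side 7 (new)  [load 12/22]
  21 → side 8 (new)  [load 21/22]
  20 → side 9 (new)  [load 20/22]
9 tape sides opened.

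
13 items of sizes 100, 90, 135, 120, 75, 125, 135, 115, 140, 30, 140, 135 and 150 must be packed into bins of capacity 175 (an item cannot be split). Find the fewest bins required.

11

Total = 150 + 140 + 140 + 135 + 135 + 135 + 125 + 120 + 115 + 100 + 90 + 75 + 30 = 1490.
Lower bound: ⌈1490/175⌉ = 9 bins.
Also, 11 items each exceed 175/2, and no two of those can share a bin, so at least 11 bins are needed.
A packing using 11 bins:
  bin 1: 150 = 150
  bin 2: 140 + 30 = 170
  bin 3: 140 = 140
  bin 4: 135 = 135
  bin 5: 135 = 135
  bin 6: 135 = 135
  bin 7: 125 = 125
  bin 8: 120 = 120
  bin 9: 115 = 115
  bin 10: 100 + 75 = 175
  bin 11: 90 = 90
This matches the lower bound, so 11 is optimal.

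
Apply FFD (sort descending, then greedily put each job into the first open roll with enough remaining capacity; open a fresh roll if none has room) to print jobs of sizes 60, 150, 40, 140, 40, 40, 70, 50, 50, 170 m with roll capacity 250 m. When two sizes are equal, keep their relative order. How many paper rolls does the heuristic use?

4

Sorted descending: 170, 150, 140, 70, 60, 50, 50, 40, 40, 40.
  170 → roll 1 (new)  [load 170/250]
  150 → roll 2 (new)  [load 150/250]
  140 → roll 3 (new)  [load 140/250]
  70 → roll 1  [load 240/250]
  60 → roll 2  [load 210/250]
  50 → roll 3  [load 190/250]
  50 → roll 3  [load 240/250]
  40 → roll 2  [load 250/250]
  40 → roll 4 (new)  [load 40/250]
  40 → roll 4  [load 80/250]
4 paper rolls opened.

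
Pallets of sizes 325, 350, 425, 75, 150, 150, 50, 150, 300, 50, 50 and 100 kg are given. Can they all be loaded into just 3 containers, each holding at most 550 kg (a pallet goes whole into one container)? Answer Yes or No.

No

Total = 2175 kg; ⌈2175/550⌉ = 4.
At least 4 containers are required, but only 3 are allowed.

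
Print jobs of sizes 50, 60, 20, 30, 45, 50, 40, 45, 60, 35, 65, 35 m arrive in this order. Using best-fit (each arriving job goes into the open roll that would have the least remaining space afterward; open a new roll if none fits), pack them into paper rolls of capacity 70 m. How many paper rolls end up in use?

  50 → roll 1 (new)  [load 50/70]
  60 → roll 2 (new)  [load 60/70]
  20 → roll 1  [load 70/70]
  30 → roll 3 (new)  [load 30/70]
  45 → roll 4 (new)  [load 45/70]
  50 → roll 5 (new)  [load 50/70]
  40 → roll 3  [load 70/70]
  45 → roll 6 (new)  [load 45/70]
  60 → roll 7 (new)  [load 60/70]
  35 → roll 8 (new)  [load 35/70]
  65 → roll 9 (new)  [load 65/70]
  35 → roll 8  [load 70/70]
9 paper rolls opened.

9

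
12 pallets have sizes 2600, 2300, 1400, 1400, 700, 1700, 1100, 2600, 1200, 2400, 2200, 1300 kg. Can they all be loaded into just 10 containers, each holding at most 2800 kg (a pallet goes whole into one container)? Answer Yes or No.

Yes

A valid assignment using 9 containers:
  container 1: 2600 = 2600
  container 2: 2600 = 2600
  container 3: 2400 = 2400
  container 4: 2300 = 2300
  container 5: 2200 = 2200
  container 6: 1700 + 1100 = 2800
  container 7: 1400 + 1400 = 2800
  container 8: 1300 + 1200 = 2500
  container 9: 700 = 700
That uses only 9 ≤ 10, so 10 containers are enough.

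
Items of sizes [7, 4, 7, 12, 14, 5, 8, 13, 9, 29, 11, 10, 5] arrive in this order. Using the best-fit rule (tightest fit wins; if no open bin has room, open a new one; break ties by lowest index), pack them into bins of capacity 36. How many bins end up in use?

4

  7 → bin 1 (new)  [load 7/36]
  4 → bin 1  [load 11/36]
  7 → bin 1  [load 18/36]
  12 → bin 1  [load 30/36]
  14 → bin 2 (new)  [load 14/36]
  5 → bin 1  [load 35/36]
  8 → bin 2  [load 22/36]
  13 → bin 2  [load 35/36]
  9 → bin 3 (new)  [load 9/36]
  29 → bin 4 (new)  [load 29/36]
  11 → bin 3  [load 20/36]
  10 → bin 3  [load 30/36]
  5 → bin 3  [load 35/36]
4 bins opened.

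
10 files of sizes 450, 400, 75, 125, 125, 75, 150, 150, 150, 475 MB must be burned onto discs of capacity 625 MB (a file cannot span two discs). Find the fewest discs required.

4

Total = 475 + 450 + 400 + 150 + 150 + 150 + 125 + 125 + 75 + 75 = 2175 MB.
Lower bound: ⌈2175/625⌉ = 4 discs.
A packing using 4 discs:
  disc 1: 475 + 150 = 625
  disc 2: 450 + 150 = 600
  disc 3: 400 + 150 + 75 = 625
  disc 4: 125 + 125 + 75 = 325
This matches the lower bound, so 4 is optimal.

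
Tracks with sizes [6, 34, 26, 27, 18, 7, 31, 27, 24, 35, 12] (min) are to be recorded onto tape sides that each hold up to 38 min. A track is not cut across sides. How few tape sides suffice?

Total = 35 + 34 + 31 + 27 + 27 + 26 + 24 + 18 + 12 + 7 + 6 = 247 min.
Lower bound: ⌈247/38⌉ = 7 tape sides.
A packing using 8 tape sides:
  side 1: 35 = 35
  side 2: 34 = 34
  side 3: 31 + 7 = 38
  side 4: 27 + 6 = 33
  side 5: 27 = 27
  side 6: 26 + 12 = 38
  side 7: 24 = 24
  side 8: 18 = 18
No arrangement into 7 tape sides stays within capacity, so 8 is optimal.

8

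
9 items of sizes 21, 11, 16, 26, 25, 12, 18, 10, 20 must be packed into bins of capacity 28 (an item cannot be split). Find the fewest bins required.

Total = 26 + 25 + 21 + 20 + 18 + 16 + 12 + 11 + 10 = 159.
Lower bound: ⌈159/28⌉ = 6 bins.
A packing using 7 bins:
  bin 1: 26 = 26
  bin 2: 25 = 25
  bin 3: 21 = 21
  bin 4: 20 = 20
  bin 5: 18 + 10 = 28
  bin 6: 16 + 12 = 28
  bin 7: 11 = 11
No arrangement into 6 bins stays within capacity, so 7 is optimal.

7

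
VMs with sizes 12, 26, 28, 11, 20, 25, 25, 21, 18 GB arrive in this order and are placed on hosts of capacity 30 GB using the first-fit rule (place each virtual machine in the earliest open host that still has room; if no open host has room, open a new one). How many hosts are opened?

  12 → host 1 (new)  [load 12/30]
  26 → host 2 (new)  [load 26/30]
  28 → host 3 (new)  [load 28/30]
  11 → host 1  [load 23/30]
  20 → host 4 (new)  [load 20/30]
  25 → host 5 (new)  [load 25/30]
  25 → host 6 (new)  [load 25/30]
  21 → host 7 (new)  [load 21/30]
  18 → host 8 (new)  [load 18/30]
8 hosts opened.

8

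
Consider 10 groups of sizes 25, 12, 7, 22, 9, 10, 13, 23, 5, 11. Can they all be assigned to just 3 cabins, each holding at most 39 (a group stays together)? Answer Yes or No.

Total = 137; ⌈137/39⌉ = 4.
At least 4 cabins are required, but only 3 are allowed.

No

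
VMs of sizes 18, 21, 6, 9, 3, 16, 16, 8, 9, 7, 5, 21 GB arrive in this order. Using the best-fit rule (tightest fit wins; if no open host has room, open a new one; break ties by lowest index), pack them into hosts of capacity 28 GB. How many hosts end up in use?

  18 → host 1 (new)  [load 18/28]
  21 → host 2 (new)  [load 21/28]
  6 → host 2  [load 27/28]
  9 → host 1  [load 27/28]
  3 → host 3 (new)  [load 3/28]
  16 → host 3  [load 19/28]
  16 → host 4 (new)  [load 16/28]
  8 → host 3  [load 27/28]
  9 → host 4  [load 25/28]
  7 → host 5 (new)  [load 7/28]
  5 → host 5  [load 12/28]
  21 → host 6 (new)  [load 21/28]
6 hosts opened.

6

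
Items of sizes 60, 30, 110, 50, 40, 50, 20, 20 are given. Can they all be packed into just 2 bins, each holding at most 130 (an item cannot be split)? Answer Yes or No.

No

Total = 380; ⌈380/130⌉ = 3.
At least 3 bins are required, but only 2 are allowed.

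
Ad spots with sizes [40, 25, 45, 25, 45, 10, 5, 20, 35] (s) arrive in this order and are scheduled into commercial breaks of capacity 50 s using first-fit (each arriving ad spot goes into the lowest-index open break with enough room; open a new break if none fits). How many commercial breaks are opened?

6

  40 → break 1 (new)  [load 40/50]
  25 → break 2 (new)  [load 25/50]
  45 → break 3 (new)  [load 45/50]
  25 → break 2  [load 50/50]
  45 → break 4 (new)  [load 45/50]
  10 → break 1  [load 50/50]
  5 → break 3  [load 50/50]
  20 → break 5 (new)  [load 20/50]
  35 → break 6 (new)  [load 35/50]
6 commercial breaks opened.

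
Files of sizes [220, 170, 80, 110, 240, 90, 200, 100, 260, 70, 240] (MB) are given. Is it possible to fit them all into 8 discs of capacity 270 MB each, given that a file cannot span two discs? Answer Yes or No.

A valid assignment using 8 discs:
  disc 1: 260 = 260
  disc 2: 240 = 240
  disc 3: 240 = 240
  disc 4: 220 = 220
  disc 5: 200 + 70 = 270
  disc 6: 170 + 100 = 270
  disc 7: 110 + 90 = 200
  disc 8: 80 = 80
Every load is within 270 MB, so 8 discs suffice.

Yes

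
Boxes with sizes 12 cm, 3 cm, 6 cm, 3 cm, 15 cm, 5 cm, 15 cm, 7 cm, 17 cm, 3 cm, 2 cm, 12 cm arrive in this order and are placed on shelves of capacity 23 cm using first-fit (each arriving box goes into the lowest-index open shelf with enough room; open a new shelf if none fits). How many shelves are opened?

  12 → shelf 1 (new)  [load 12/23]
  3 → shelf 1  [load 15/23]
  6 → shelf 1  [load 21/23]
  3 → shelf 2 (new)  [load 3/23]
  15 → shelf 2  [load 18/23]
  5 → shelf 2  [load 23/23]
  15 → shelf 3 (new)  [load 15/23]
  7 → shelf 3  [load 22/23]
  17 → shelf 4 (new)  [load 17/23]
  3 → shelf 4  [load 20/23]
  2 → shelf 1  [load 23/23]
  12 → shelf 5 (new)  [load 12/23]
5 shelves opened.

5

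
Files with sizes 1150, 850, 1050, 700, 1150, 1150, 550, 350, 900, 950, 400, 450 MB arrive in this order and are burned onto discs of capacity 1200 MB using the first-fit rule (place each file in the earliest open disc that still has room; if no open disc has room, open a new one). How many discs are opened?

  1150 → disc 1 (new)  [load 1150/1200]
  850 → disc 2 (new)  [load 850/1200]
  1050 → disc 3 (new)  [load 1050/1200]
  700 → disc 4 (new)  [load 700/1200]
  1150 → disc 5 (new)  [load 1150/1200]
  1150 → disc 6 (new)  [load 1150/1200]
  550 → disc 7 (new)  [load 550/1200]
  350 → disc 2  [load 1200/1200]
  900 → disc 8 (new)  [load 900/1200]
  950 → disc 9 (new)  [load 950/1200]
  400 → disc 4  [load 1100/1200]
  450 → disc 7  [load 1000/1200]
9 discs opened.

9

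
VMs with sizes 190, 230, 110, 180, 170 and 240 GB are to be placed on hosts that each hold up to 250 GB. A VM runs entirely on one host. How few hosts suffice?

Total = 240 + 230 + 190 + 180 + 170 + 110 = 1120 GB.
Lower bound: ⌈1120/250⌉ = 5 hosts.
A packing using 6 hosts:
  host 1: 240 = 240
  host 2: 230 = 230
  host 3: 190 = 190
  host 4: 180 = 180
  host 5: 170 = 170
  host 6: 110 = 110
No arrangement into 5 hosts stays within capacity, so 6 is optimal.

6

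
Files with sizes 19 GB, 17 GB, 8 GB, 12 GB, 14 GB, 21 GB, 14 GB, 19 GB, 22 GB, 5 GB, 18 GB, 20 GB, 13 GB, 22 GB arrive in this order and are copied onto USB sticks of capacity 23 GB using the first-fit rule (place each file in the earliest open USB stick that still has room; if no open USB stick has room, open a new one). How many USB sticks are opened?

12

  19 → USB stick 1 (new)  [load 19/23]
  17 → USB stick 2 (new)  [load 17/23]
  8 → USB stick 3 (new)  [load 8/23]
  12 → USB stick 3  [load 20/23]
  14 → USB stick 4 (new)  [load 14/23]
  21 → USB stick 5 (new)  [load 21/23]
  14 → USB stick 6 (new)  [load 14/23]
  19 → USB stick 7 (new)  [load 19/23]
  22 → USB stick 8 (new)  [load 22/23]
  5 → USB stick 2  [load 22/23]
  18 → USB stick 9 (new)  [load 18/23]
  20 → USB stick 10 (new)  [load 20/23]
  13 → USB stick 11 (new)  [load 13/23]
  22 → USB stick 12 (new)  [load 22/23]
12 USB sticks opened.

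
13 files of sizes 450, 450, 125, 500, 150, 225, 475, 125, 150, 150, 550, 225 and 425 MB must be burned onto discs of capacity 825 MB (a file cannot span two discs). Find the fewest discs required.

Total = 550 + 500 + 475 + 450 + 450 + 425 + 225 + 225 + 150 + 150 + 150 + 125 + 125 = 4000 MB.
Lower bound: ⌈4000/825⌉ = 5 discs.
Also, 6 files each exceed 825/2 MB, and no two of those can share a disc, so at least 6 discs are needed.
A packing using 6 discs:
  disc 1: 550 + 225 = 775
  disc 2: 500 + 225 = 725
  disc 3: 475 + 150 + 150 = 775
  disc 4: 450 + 150 + 125 = 725
  disc 5: 450 + 125 = 575
  disc 6: 425 = 425
This matches the lower bound, so 6 is optimal.

6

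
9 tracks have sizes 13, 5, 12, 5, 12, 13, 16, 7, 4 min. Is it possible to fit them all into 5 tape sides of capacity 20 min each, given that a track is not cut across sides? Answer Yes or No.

Yes

A valid assignment using 5 tape sides:
  side 1: 16 + 4 = 20
  side 2: 13 + 7 = 20
  side 3: 13 + 5 = 18
  side 4: 12 + 5 = 17
  side 5: 12 = 12
Every load is within 20 min, so 5 tape sides suffice.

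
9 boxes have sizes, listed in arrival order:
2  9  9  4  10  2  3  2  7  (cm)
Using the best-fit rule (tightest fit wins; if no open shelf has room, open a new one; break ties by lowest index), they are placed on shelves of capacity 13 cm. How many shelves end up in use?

  2 → shelf 1 (new)  [load 2/13]
  9 → shelf 1  [load 11/13]
  9 → shelf 2 (new)  [load 9/13]
  4 → shelf 2  [load 13/13]
  10 → shelf 3 (new)  [load 10/13]
  2 → shelf 1  [load 13/13]
  3 → shelf 3  [load 13/13]
  2 → shelf 4 (new)  [load 2/13]
  7 → shelf 4  [load 9/13]
4 shelves opened.

4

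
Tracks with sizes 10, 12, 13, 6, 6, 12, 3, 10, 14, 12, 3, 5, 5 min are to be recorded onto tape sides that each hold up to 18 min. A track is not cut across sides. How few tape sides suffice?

Total = 14 + 13 + 12 + 12 + 12 + 10 + 10 + 6 + 6 + 5 + 5 + 3 + 3 = 111 min.
Lower bound: ⌈111/18⌉ = 7 tape sides.
A packing using 7 tape sides:
  side 1: 14 + 3 = 17
  side 2: 13 + 5 = 18
  side 3: 12 + 6 = 18
  side 4: 12 + 6 = 18
  side 5: 12 + 5 = 17
  side 6: 10 + 3 = 13
  side 7: 10 = 10
This matches the lower bound, so 7 is optimal.

7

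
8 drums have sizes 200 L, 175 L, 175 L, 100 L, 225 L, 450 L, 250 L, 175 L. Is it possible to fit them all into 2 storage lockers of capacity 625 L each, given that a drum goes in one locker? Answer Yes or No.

Total = 1750 L; ⌈1750/625⌉ = 3.
At least 3 storage lockers are required, but only 2 are allowed.

No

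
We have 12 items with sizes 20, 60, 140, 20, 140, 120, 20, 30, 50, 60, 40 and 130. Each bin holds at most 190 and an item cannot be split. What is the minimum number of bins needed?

5

Total = 140 + 140 + 130 + 120 + 60 + 60 + 50 + 40 + 30 + 20 + 20 + 20 = 830.
Lower bound: ⌈830/190⌉ = 5 bins.
A packing using 5 bins:
  bin 1: 140 + 50 = 190
  bin 2: 140 + 40 = 180
  bin 3: 130 + 60 = 190
  bin 4: 120 + 60 = 180
  bin 5: 30 + 20 + 20 + 20 = 90
This matches the lower bound, so 5 is optimal.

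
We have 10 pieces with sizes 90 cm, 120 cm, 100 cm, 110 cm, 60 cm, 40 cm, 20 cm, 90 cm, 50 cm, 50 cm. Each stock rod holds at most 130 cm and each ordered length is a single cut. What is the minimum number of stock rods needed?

Total = 120 + 110 + 100 + 90 + 90 + 60 + 50 + 50 + 40 + 20 = 730 cm.
Lower bound: ⌈730/130⌉ = 6 stock rods.
A packing using 7 stock rods:
  stock rod 1: 120 = 120
  stock rod 2: 110 + 20 = 130
  stock rod 3: 100 = 100
  stock rod 4: 90 + 40 = 130
  stock rod 5: 90 = 90
  stock rod 6: 60 + 50 = 110
  stock rod 7: 50 = 50
No arrangement into 6 stock rods stays within capacity, so 7 is optimal.

7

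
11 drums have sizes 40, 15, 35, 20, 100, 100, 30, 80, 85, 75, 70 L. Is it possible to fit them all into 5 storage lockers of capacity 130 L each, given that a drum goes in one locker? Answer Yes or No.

No

Total = 650 L; ⌈650/130⌉ = 5.
6 drums each exceed half the capacity and cannot share a locker, forcing at least 6 storage lockers.
At least 6 storage lockers are required, but only 5 are allowed.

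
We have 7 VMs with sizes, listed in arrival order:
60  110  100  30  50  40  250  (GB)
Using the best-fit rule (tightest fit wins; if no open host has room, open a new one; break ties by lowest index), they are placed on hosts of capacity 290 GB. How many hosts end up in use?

  60 → host 1 (new)  [load 60/290]
  110 → host 1  [load 170/290]
  100 → host 1  [load 270/290]
  30 → host 2 (new)  [load 30/290]
  50 → host 2  [load 80/290]
  40 → host 2  [load 120/290]
  250 → host 3 (new)  [load 250/290]
3 hosts opened.

3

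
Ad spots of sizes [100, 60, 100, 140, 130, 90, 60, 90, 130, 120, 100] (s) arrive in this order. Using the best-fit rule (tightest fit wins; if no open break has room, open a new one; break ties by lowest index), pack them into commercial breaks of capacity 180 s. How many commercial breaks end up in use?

  100 → break 1 (new)  [load 100/180]
  60 → break 1  [load 160/180]
  100 → break 2 (new)  [load 100/180]
  140 → break 3 (new)  [load 140/180]
  130 → break 4 (new)  [load 130/180]
  90 → break 5 (new)  [load 90/180]
  60 → break 2  [load 160/180]
  90 → break 5  [load 180/180]
  130 → break 6 (new)  [load 130/180]
  120 → break 7 (new)  [load 120/180]
  100 → break 8 (new)  [load 100/180]
8 commercial breaks opened.

8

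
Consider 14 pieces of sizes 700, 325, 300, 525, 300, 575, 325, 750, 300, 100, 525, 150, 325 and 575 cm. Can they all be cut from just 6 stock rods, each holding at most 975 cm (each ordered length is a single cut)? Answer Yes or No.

Total = 5775 cm; ⌈5775/975⌉ = 6.
The bound of 6 does not rule out 6, but exhaustive search shows no assignment into 6 stock rods of capacity 975 cm exists — the minimum is 7.

No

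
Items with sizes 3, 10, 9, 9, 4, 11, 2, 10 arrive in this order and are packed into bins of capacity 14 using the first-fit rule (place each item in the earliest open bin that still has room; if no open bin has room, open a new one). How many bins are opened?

  3 → bin 1 (new)  [load 3/14]
  10 → bin 1  [load 13/14]
  9 → bin 2 (new)  [load 9/14]
  9 → bin 3 (new)  [load 9/14]
  4 → bin 2  [load 13/14]
  11 → bin 4 (new)  [load 11/14]
  2 → bin 3  [load 11/14]
  10 → bin 5 (new)  [load 10/14]
5 bins opened.

5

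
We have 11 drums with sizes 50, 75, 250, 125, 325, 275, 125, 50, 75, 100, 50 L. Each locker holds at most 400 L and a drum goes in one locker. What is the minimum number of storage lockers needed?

Total = 325 + 275 + 250 + 125 + 125 + 100 + 75 + 75 + 50 + 50 + 50 = 1500 L.
Lower bound: ⌈1500/400⌉ = 4 storage lockers.
A packing using 4 storage lockers:
  locker 1: 325 + 75 = 400
  locker 2: 275 + 125 = 400
  locker 3: 250 + 125 = 375
  locker 4: 100 + 75 + 50 + 50 + 50 = 325
This matches the lower bound, so 4 is optimal.

4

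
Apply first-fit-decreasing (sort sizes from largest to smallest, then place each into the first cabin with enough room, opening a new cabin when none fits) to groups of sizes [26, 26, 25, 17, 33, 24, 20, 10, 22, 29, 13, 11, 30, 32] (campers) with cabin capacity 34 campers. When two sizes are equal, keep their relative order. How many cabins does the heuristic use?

11

Sorted descending: 33, 32, 30, 29, 26, 26, 25, 24, 22, 20, 17, 13, 11, 10.
  33 → cabin 1 (new)  [load 33/34]
  32 → cabin 2 (new)  [load 32/34]
  30 → cabin 3 (new)  [load 30/34]
  29 → cabin 4 (new)  [load 29/34]
  26 → cabin 5 (new)  [load 26/34]
  26 → cabin 6 (new)  [load 26/34]
  25 → cabin 7 (new)  [load 25/34]
  24 → cabin 8 (new)  [load 24/34]
  22 → cabin 9 (new)  [load 22/34]
  20 → cabin 10 (new)  [load 20/34]
  17 → cabin 11 (new)  [load 17/34]
  13 → cabin 10  [load 33/34]
  11 → cabin 9  [load 33/34]
  10 → cabin 8  [load 34/34]
11 cabins opened.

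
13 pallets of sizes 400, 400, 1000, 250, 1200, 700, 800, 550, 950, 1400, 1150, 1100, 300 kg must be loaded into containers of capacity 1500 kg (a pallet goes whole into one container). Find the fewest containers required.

7

Total = 1400 + 1200 + 1150 + 1100 + 1000 + 950 + 800 + 700 + 550 + 400 + 400 + 300 + 250 = 10200 kg.
Lower bound: ⌈10200/1500⌉ = 7 containers.
A packing using 7 containers:
  container 1: 1400 = 1400
  container 2: 1200 + 300 = 1500
  container 3: 1150 + 250 = 1400
  container 4: 1100 + 400 = 1500
  container 5: 1000 + 400 = 1400
  container 6: 950 + 550 = 1500
  container 7: 800 + 700 = 1500
This matches the lower bound, so 7 is optimal.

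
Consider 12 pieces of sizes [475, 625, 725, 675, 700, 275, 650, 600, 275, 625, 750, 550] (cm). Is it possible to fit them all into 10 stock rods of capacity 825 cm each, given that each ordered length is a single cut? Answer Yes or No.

A valid assignment using 10 stock rods:
  stock rod 1: 750 = 750
  stock rod 2: 725 = 725
  stock rod 3: 700 = 700
  stock rod 4: 675 = 675
  stock rod 5: 650 = 650
  stock rod 6: 625 = 625
  stock rod 7: 625 = 625
  stock rod 8: 600 = 600
  stock rod 9: 550 + 275 = 825
  stock rod 10: 475 + 275 = 750
Every load is within 825 cm, so 10 stock rods suffice.

Yes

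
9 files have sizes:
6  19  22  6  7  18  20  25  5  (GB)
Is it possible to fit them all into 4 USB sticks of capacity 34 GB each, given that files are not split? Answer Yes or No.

Total = 128 GB; ⌈128/34⌉ = 4.
5 files each exceed half the capacity and cannot share a USB stick, forcing at least 5 USB sticks.
At least 5 USB sticks are required, but only 4 are allowed.

No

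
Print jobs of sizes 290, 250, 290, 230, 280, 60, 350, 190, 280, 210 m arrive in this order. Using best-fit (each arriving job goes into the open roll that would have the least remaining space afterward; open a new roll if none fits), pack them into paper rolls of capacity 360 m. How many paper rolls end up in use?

9

  290 → roll 1 (new)  [load 290/360]
  250 → roll 2 (new)  [load 250/360]
  290 → roll 3 (new)  [load 290/360]
  230 → roll 4 (new)  [load 230/360]
  280 → roll 5 (new)  [load 280/360]
  60 → roll 1  [load 350/360]
  350 → roll 6 (new)  [load 350/360]
  190 → roll 7 (new)  [load 190/360]
  280 → roll 8 (new)  [load 280/360]
  210 → roll 9 (new)  [load 210/360]
9 paper rolls opened.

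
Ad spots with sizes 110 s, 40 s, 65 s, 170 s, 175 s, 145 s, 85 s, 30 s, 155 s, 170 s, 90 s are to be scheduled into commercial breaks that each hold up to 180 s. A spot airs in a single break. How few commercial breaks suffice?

Total = 175 + 170 + 170 + 155 + 145 + 110 + 90 + 85 + 65 + 40 + 30 = 1235 s.
Lower bound: ⌈1235/180⌉ = 7 commercial breaks.
A packing using 8 commercial breaks:
  break 1: 175 = 175
  break 2: 170 = 170
  break 3: 170 = 170
  break 4: 155 = 155
  break 5: 145 + 30 = 175
  break 6: 110 + 65 = 175
  break 7: 90 + 85 = 175
  break 8: 40 = 40
No arrangement into 7 commercial breaks stays within capacity, so 8 is optimal.

8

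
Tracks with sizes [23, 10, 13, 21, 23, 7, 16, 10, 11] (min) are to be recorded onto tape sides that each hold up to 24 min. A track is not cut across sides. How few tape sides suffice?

6

Total = 23 + 23 + 21 + 16 + 13 + 11 + 10 + 10 + 7 = 134 min.
Lower bound: ⌈134/24⌉ = 6 tape sides.
A packing using 6 tape sides:
  side 1: 23 = 23
  side 2: 23 = 23
  side 3: 21 = 21
  side 4: 16 + 7 = 23
  side 5: 13 + 11 = 24
  side 6: 10 + 10 = 20
This matches the lower bound, so 6 is optimal.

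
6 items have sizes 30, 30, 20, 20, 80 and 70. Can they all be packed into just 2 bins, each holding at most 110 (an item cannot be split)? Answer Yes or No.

No

Total = 250; ⌈250/110⌉ = 3.
At least 3 bins are required, but only 2 are allowed.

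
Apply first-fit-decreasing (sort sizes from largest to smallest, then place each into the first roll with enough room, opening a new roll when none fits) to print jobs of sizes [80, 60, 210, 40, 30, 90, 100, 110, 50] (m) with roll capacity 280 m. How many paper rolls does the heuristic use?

Sorted descending: 210, 110, 100, 90, 80, 60, 50, 40, 30.
  210 → roll 1 (new)  [load 210/280]
  110 → roll 2 (new)  [load 110/280]
  100 → roll 2  [load 210/280]
  90 → roll 3 (new)  [load 90/280]
  80 → roll 3  [load 170/280]
  60 → roll 1  [load 270/280]
  50 → roll 2  [load 260/280]
  40 → roll 3  [load 210/280]
  30 → roll 3  [load 240/280]
3 paper rolls opened.

3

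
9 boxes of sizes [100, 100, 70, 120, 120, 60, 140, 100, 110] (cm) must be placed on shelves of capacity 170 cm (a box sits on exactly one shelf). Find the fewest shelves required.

7

Total = 140 + 120 + 120 + 110 + 100 + 100 + 100 + 70 + 60 = 920 cm.
Lower bound: ⌈920/170⌉ = 6 shelves.
Also, 7 boxes each exceed 85 cm, and no two of those can share a shelf, so at least 7 shelves are needed.
A packing using 7 shelves:
  shelf 1: 140 = 140
  shelf 2: 120 = 120
  shelf 3: 120 = 120
  shelf 4: 110 + 60 = 170
  shelf 5: 100 + 70 = 170
  shelf 6: 100 = 100
  shelf 7: 100 = 100
This matches the lower bound, so 7 is optimal.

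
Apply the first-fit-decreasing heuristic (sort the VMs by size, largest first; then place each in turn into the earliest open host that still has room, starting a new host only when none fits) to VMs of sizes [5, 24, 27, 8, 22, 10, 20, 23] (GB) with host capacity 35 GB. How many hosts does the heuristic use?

5

Sorted descending: 27, 24, 23, 22, 20, 10, 8, 5.
  27 → host 1 (new)  [load 27/35]
  24 → host 2 (new)  [load 24/35]
  23 → host 3 (new)  [load 23/35]
  22 → host 4 (new)  [load 22/35]
  20 → host 5 (new)  [load 20/35]
  10 → host 2  [load 34/35]
  8 → host 1  [load 35/35]
  5 → host 3  [load 28/35]
5 hosts opened.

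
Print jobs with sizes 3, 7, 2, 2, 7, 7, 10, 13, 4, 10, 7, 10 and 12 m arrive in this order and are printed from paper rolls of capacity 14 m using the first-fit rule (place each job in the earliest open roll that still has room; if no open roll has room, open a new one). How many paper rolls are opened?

  3 → roll 1 (new)  [load 3/14]
  7 → roll 1  [load 10/14]
  2 → roll 1  [load 12/14]
  2 → roll 1  [load 14/14]
  7 → roll 2 (new)  [load 7/14]
  7 → roll 2  [load 14/14]
  10 → roll 3 (new)  [load 10/14]
  13 → roll 4 (new)  [load 13/14]
  4 → roll 3  [load 14/14]
  10 → roll 5 (new)  [load 10/14]
  7 → roll 6 (new)  [load 7/14]
  10 → roll 7 (new)  [load 10/14]
  12 → roll 8 (new)  [load 12/14]
8 paper rolls opened.

8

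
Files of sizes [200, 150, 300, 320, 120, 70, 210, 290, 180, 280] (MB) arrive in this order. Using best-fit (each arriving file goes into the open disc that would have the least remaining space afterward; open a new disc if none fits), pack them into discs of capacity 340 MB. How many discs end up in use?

8

  200 → disc 1 (new)  [load 200/340]
  150 → disc 2 (new)  [load 150/340]
  300 → disc 3 (new)  [load 300/340]
  320 → disc 4 (new)  [load 320/340]
  120 → disc 1  [load 320/340]
  70 → disc 2  [load 220/340]
  210 → disc 5 (new)  [load 210/340]
  290 → disc 6 (new)  [load 290/340]
  180 → disc 7 (new)  [load 180/340]
  280 → disc 8 (new)  [load 280/340]
8 discs opened.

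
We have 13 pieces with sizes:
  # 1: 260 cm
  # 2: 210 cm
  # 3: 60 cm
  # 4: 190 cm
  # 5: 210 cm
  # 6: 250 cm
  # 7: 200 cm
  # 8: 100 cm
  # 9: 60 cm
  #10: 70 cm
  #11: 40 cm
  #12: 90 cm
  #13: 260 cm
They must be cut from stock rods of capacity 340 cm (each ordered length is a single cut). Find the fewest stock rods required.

7

Total = 260 + 260 + 250 + 210 + 210 + 200 + 190 + 100 + 90 + 70 + 60 + 60 + 40 = 2000 cm.
Lower bound: ⌈2000/340⌉ = 6 stock rods.
Also, 7 pieces each exceed 170 cm, and no two of those can share a stock rod, so at least 7 stock rods are needed.
A packing using 7 stock rods:
  stock rod 1: 260 + 70 = 330
  stock rod 2: 260 + 60 = 320
  stock rod 3: 250 + 90 = 340
  stock rod 4: 210 + 100 = 310
  stock rod 5: 210 + 60 + 40 = 310
  stock rod 6: 200 = 200
  stock rod 7: 190 = 190
This matches the lower bound, so 7 is optimal.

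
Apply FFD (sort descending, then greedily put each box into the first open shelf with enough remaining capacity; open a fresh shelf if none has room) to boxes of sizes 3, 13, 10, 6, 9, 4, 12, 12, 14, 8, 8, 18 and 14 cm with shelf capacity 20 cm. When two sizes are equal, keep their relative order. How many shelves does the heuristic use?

7

Sorted descending: 18, 14, 14, 13, 12, 12, 10, 9, 8, 8, 6, 4, 3.
  18 → shelf 1 (new)  [load 18/20]
  14 → shelf 2 (new)  [load 14/20]
  14 → shelf 3 (new)  [load 14/20]
  13 → shelf 4 (new)  [load 13/20]
  12 → shelf 5 (new)  [load 12/20]
  12 → shelf 6 (new)  [load 12/20]
  10 → shelf 7 (new)  [load 10/20]
  9 → shelf 7  [load 19/20]
  8 → shelf 5  [load 20/20]
  8 → shelf 6  [load 20/20]
  6 → shelf 2  [load 20/20]
  4 → shelf 3  [load 18/20]
  3 → shelf 4  [load 16/20]
7 shelves opened.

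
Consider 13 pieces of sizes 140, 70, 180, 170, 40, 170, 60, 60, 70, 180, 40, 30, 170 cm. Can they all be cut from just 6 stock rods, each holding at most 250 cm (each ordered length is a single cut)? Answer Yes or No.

Yes

A valid assignment using 6 stock rods:
  stock rod 1: 180 + 70 = 250
  stock rod 2: 180 + 70 = 250
  stock rod 3: 170 + 60 = 230
  stock rod 4: 170 + 60 = 230
  stock rod 5: 170 + 40 + 40 = 250
  stock rod 6: 140 + 30 = 170
Every load is within 250 cm, so 6 stock rods suffice.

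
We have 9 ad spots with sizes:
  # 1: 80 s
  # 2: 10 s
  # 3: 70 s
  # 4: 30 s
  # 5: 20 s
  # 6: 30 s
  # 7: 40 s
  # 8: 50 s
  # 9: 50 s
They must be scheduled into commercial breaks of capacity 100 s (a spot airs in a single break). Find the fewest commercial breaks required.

Total = 80 + 70 + 50 + 50 + 40 + 30 + 30 + 20 + 10 = 380 s.
Lower bound: ⌈380/100⌉ = 4 commercial breaks.
A packing using 4 commercial breaks:
  break 1: 80 + 20 = 100
  break 2: 70 + 30 = 100
  break 3: 50 + 50 = 100
  break 4: 40 + 30 + 10 = 80
This matches the lower bound, so 4 is optimal.

4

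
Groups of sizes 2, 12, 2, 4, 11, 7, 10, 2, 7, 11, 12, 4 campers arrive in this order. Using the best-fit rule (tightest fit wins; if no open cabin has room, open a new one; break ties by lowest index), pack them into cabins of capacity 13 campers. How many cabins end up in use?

  2 → cabin 1 (new)  [load 2/13]
  12 → cabin 2 (new)  [load 12/13]
  2 → cabin 1  [load 4/13]
  4 → cabin 1  [load 8/13]
  11 → cabin 3 (new)  [load 11/13]
  7 → cabin 4 (new)  [load 7/13]
  10 → cabin 5 (new)  [load 10/13]
  2 → cabin 3  [load 13/13]
  7 → cabin 6 (new)  [load 7/13]
  11 → cabin 7 (new)  [load 11/13]
  12 → cabin 8 (new)  [load 12/13]
  4 → cabin 1  [load 12/13]
8 cabins opened.

8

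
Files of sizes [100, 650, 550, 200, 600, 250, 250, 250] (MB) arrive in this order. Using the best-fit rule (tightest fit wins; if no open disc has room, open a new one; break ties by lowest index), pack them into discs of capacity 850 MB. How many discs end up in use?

  100 → disc 1 (new)  [load 100/850]
  650 → disc 1  [load 750/850]
  550 → disc 2 (new)  [load 550/850]
  200 → disc 2  [load 750/850]
  600 → disc 3 (new)  [load 600/850]
  250 → disc 3  [load 850/850]
  250 → disc 4 (new)  [load 250/850]
  250 → disc 4  [load 500/850]
4 discs opened.

4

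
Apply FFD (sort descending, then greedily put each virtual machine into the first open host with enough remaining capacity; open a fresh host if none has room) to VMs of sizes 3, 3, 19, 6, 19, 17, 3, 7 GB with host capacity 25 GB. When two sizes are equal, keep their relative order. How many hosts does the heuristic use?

4

Sorted descending: 19, 19, 17, 7, 6, 3, 3, 3.
  19 → host 1 (new)  [load 19/25]
  19 → host 2 (new)  [load 19/25]
  17 → host 3 (new)  [load 17/25]
  7 → host 3  [load 24/25]
  6 → host 1  [load 25/25]
  3 → host 2  [load 22/25]
  3 → host 2  [load 25/25]
  3 → host 4 (new)  [load 3/25]
4 hosts opened.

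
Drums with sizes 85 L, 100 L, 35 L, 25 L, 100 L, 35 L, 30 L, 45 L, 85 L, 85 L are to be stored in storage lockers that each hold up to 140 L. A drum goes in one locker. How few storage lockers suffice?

Total = 100 + 100 + 85 + 85 + 85 + 45 + 35 + 35 + 30 + 25 = 625 L.
Lower bound: ⌈625/140⌉ = 5 storage lockers.
A packing using 5 storage lockers:
  locker 1: 100 + 35 = 135
  locker 2: 100 + 35 = 135
  locker 3: 85 + 45 = 130
  locker 4: 85 + 30 + 25 = 140
  locker 5: 85 = 85
This matches the lower bound, so 5 is optimal.

5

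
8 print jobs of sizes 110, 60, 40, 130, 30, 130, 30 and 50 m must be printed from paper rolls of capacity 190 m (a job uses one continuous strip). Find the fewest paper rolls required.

4

Total = 130 + 130 + 110 + 60 + 50 + 40 + 30 + 30 = 580 m.
Lower bound: ⌈580/190⌉ = 4 paper rolls.
A packing using 4 paper rolls:
  roll 1: 130 + 60 = 190
  roll 2: 130 + 50 = 180
  roll 3: 110 + 40 + 30 = 180
  roll 4: 30 = 30
This matches the lower bound, so 4 is optimal.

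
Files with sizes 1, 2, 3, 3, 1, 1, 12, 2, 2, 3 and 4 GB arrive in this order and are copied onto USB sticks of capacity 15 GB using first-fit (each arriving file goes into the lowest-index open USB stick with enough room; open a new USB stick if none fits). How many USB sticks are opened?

  1 → USB stick 1 (new)  [load 1/15]
  2 → USB stick 1  [load 3/15]
  3 → USB stick 1  [load 6/15]
  3 → USB stick 1  [load 9/15]
  1 → USB stick 1  [load 10/15]
  1 → USB stick 1  [load 11/15]
  12 → USB stick 2 (new)  [load 12/15]
  2 → USB stick 1  [load 13/15]
  2 → USB stick 1  [load 15/15]
  3 → USB stick 2  [load 15/15]
  4 → USB stick 3 (new)  [load 4/15]
3 USB sticks opened.

3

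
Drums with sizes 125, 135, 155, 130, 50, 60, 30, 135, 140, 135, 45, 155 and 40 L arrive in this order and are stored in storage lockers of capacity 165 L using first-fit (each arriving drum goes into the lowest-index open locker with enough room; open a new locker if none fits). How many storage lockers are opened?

10

  125 → locker 1 (new)  [load 125/165]
  135 → locker 2 (new)  [load 135/165]
  155 → locker 3 (new)  [load 155/165]
  130 → locker 4 (new)  [load 130/165]
  50 → locker 5 (new)  [load 50/165]
  60 → locker 5  [load 110/165]
  30 → locker 1  [load 155/165]
  135 → locker 6 (new)  [load 135/165]
  140 → locker 7 (new)  [load 140/165]
  135 → locker 8 (new)  [load 135/165]
  45 → locker 5  [load 155/165]
  155 → locker 9 (new)  [load 155/165]
  40 → locker 10 (new)  [load 40/165]
10 storage lockers opened.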